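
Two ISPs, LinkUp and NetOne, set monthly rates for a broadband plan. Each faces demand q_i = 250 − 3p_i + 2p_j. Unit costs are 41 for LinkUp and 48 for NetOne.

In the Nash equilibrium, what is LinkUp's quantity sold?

LinkUp's profit: π = (p_{LinkUp} − 41)(250 − 3p_{LinkUp} + 2p_{NetOne}).
∂π/∂p_{LinkUp} = 373 − 6p_{LinkUp} + 2p_{NetOne} = 0 ⇒ p_{LinkUp} = 373/6 + (1/3)p_{NetOne}.
Similarly p_{NetOne} = 197/3 + (1/3)p_{LinkUp}.
Plugging p_{NetOne} into LinkUp's best response: p_{LinkUp} = 373/6 + (1/3)(197/3 + (1/3)p_{LinkUp}) ⇒ (8/9)p_{LinkUp} = 1513/18, so p_{LinkUp} = 94.5625.
Then p_{NetOne} = 197/3 + (1/3)·94.5625 = 97.1875.
q_{LinkUp} = 250 − 3·94.5625 + 2·97.1875 = 160.6875.

160.6875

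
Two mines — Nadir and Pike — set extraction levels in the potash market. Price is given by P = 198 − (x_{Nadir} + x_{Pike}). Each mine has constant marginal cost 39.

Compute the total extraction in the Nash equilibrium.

106

Mine Nadir's profit: π = x_{Nadir}(198 − (x_{Nadir} + x_{Pike})) − 39x_{Nadir}.
∂π/∂x_{Nadir} = 159 − 2x_{Nadir} − x_{Pike} = 0, so x_{Nadir} = 79.5 − 0.5x_{Pike}.
The game is symmetric, so in equilibrium x_{Pike} = x_{Nadir}: the reaction function gives 1.5x_{Nadir} = 79.5, hence x_{Nadir} = 53.
Total extraction: 53 + 53 = 106.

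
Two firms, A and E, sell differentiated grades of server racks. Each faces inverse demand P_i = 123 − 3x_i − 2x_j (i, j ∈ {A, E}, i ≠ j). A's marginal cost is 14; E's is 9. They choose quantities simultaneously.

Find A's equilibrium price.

Firm A's profit: π = x_A(123 − 3x_A − 2x_E) − 14x_A.
∂π/∂x_A = 109 − 6x_A − 2x_E = 0 ⇒ x_A = 109/6 − (1/3)x_E.
Similarly x_E = 19 − (1/3)x_A.
Plugging x_E into A's best response: x_A = 109/6 − (1/3)(19 − (1/3)x_A) ⇒ (8/9)x_A = 71/6, so x_A = 13.3125.
Then x_E = 19 − (1/3)·13.3125 = 14.5625.
P_A = 123 − 3·13.3125 − 2·14.5625 = 53.9375.

53.9375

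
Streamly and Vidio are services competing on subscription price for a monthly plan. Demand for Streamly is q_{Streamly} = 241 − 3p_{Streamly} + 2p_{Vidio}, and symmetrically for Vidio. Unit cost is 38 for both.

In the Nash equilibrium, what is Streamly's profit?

Streamly's profit: π = (p_{Streamly} − 38)(241 − 3p_{Streamly} + 2p_{Vidio}).
∂π/∂p_{Streamly} = 355 − 6p_{Streamly} + 2p_{Vidio} = 0 ⇒ p_{Streamly} = 355/6 + (1/3)p_{Vidio}.
By symmetry p_{Vidio} = p_{Streamly}; substituting into the reaction function, (2/3)p_{Streamly} = 355/6 and p_{Streamly} = 88.75.
q_{Streamly} = 241 − 3·88.75 + 2·88.75 = 152.25.
Profit = (88.75 − 38)·152.25 = 7726.6875.

7726.6875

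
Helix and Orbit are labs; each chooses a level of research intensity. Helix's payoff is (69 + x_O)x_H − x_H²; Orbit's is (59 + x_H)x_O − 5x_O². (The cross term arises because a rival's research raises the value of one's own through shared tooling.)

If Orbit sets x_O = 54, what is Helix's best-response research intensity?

Expanding Helix's payoff: 69x_H + x_Ox_H − x_H².
∂π/∂x_H = 69 + x_O − 2x_H = 0, so x_H = 34.5 + 0.5x_O.
At x_O = 54: x_H = 34.5 + 0.5·54 = 61.5.

61.5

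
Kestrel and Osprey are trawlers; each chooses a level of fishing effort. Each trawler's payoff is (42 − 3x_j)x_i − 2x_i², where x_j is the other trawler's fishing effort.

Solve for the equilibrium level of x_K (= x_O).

Kestrel's payoff is (42 − 3x_O)x_K − 2x_K².
∂π/∂x_K = 42 − 3x_O − 4x_K = 0, so x_K = 10.5 − 0.75x_O.
Setting x_K = x_O in the reaction function: x_K = 10.5 − 0.75x_K, so x_K = 10.5 / 1.75 = 6.

6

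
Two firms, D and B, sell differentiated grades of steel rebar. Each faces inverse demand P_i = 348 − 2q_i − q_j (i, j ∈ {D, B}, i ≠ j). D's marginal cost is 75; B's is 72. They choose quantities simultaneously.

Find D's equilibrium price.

183.8

Firm D's profit: π = q_D(348 − 2q_D − q_B) − 75q_D.
∂π/∂q_D = 273 − 4q_D − q_B = 0 ⇒ q_D = 68.25 − 0.25q_B.
Similarly q_B = 69 − 0.25q_D.
Plugging q_B into D's best response: q_D = 68.25 − 0.25(69 − 0.25q_D) ⇒ 0.9375q_D = 51, so q_D = 54.4.
Then q_B = 69 − 0.25·54.4 = 55.4.
P_D = 348 − 2·54.4 − 55.4 = 183.8.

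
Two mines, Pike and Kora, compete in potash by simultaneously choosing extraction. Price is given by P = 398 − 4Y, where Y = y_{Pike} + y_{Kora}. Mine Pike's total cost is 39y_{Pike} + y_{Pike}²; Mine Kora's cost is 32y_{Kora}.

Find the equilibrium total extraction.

56.75

Mine Pike's profit: π = y_{Pike}(398 − 4(y_{Pike} + y_{Kora})) − 39y_{Pike} − y_{Pike}².
∂π/∂y_{Pike} = 359 − 10y_{Pike} − 4y_{Kora} = 0, so y_{Pike} = 35.9 − 0.4y_{Kora}.
For Kora: ∂π/∂y_{Kora} = 366 − 8y_{Kora} − 4y_{Pike} = 0 ⇒ y_{Kora} = 45.75 − 0.5y_{Pike}.
Solving the two reaction functions simultaneously: (1 − (−0.4)(−0.5))y_{Pike} = 35.9 − 0.4·45.75, so 0.8y_{Pike} = 17.6 and y_{Pike} = 22.
Then y_{Kora} = 45.75 − 0.5·22 = 34.75.
Total extraction: 22 + 34.75 = 56.75.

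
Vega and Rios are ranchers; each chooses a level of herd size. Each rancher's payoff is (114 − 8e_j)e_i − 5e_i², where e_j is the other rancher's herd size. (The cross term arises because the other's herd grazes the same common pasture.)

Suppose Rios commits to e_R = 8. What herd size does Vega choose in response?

Vega's payoff is (114 − 8e_R)e_V − 5e_V².
∂π/∂e_V = 114 − 8e_R − 10e_V = 0, so e_V = 11.4 − 0.8e_R.
At e_R = 8: e_V = 11.4 − 0.8·8 = 5.

5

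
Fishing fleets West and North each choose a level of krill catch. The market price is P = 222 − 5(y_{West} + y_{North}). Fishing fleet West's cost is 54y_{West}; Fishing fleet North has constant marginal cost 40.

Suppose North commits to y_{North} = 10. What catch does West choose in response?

Fishing fleet West's profit: π = y_{West}(222 − 5(y_{West} + y_{North})) − 54y_{West}.
∂π/∂y_{West} = 168 − 10y_{West} − 5y_{North} = 0, so y_{West} = 16.8 − 0.5y_{North}.
At y_{North} = 10: y_{West} = 16.8 − 0.5·10 = 11.8.

11.8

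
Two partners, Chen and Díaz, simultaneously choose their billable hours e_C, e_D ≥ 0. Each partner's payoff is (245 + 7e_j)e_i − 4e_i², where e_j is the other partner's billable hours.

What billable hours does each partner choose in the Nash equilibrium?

Chen's payoff is (245 + 7e_D)e_C − 4e_C².
∂π/∂e_C = 245 + 7e_D − 8e_C = 0, so e_C = 30.625 + 0.875e_D.
By symmetry e_D = e_C; substituting into the reaction function, 0.125e_C = 30.625 and e_C = 245.

245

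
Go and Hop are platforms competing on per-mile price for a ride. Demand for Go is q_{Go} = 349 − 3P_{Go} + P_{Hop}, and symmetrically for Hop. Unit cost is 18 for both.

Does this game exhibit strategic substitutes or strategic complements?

Go's profit: π = (P_{Go} − 18)(349 − 3P_{Go} + P_{Hop}).
∂π/∂P_{Go} = 403 − 6P_{Go} + P_{Hop} = 0 ⇒ P_{Go} = 403/6 + (1/6)P_{Hop}.
The best-response slope dP_{Go}/dP_{Hop} = 1/6 > 0: the reaction function is upward-sloping, so the choices are strategic complements.

strategic complements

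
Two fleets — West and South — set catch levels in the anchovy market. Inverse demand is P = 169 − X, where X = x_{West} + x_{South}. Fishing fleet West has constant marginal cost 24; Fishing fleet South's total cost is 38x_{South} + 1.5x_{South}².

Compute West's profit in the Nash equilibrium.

Fishing fleet West's profit: π = x_{West}(169 − (x_{West} + x_{South})) − 24x_{West}.
∂π/∂x_{West} = 145 − 2x_{West} − x_{South} = 0, so x_{West} = 72.5 − 0.5x_{South}.
For South: ∂π/∂x_{South} = 131 − 5x_{South} − x_{West} = 0 ⇒ x_{South} = 26.2 − 0.2x_{West}.
Solving the two reaction functions simultaneously: (1 − (−0.5)(−0.2))x_{West} = 72.5 − 0.5·26.2, so 0.9x_{West} = 59.4 and x_{West} = 66.
Then x_{South} = 26.2 − 0.2·66 = 13.
Price P = 169 − 79 = 90.
West's profit: (90 − 24)·66 = 4356.

4356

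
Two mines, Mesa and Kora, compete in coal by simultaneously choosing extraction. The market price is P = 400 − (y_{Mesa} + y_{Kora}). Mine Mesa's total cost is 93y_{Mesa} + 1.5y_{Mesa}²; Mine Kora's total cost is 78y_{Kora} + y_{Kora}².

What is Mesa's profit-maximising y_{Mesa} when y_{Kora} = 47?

Mine Mesa's profit: π = y_{Mesa}(400 − (y_{Mesa} + y_{Kora})) − 93y_{Mesa} − 1.5y_{Mesa}².
∂π/∂y_{Mesa} = 307 − 5y_{Mesa} − y_{Kora} = 0, so y_{Mesa} = 61.4 − 0.2y_{Kora}.
At y_{Kora} = 47: y_{Mesa} = 61.4 − 0.2·47 = 52.

52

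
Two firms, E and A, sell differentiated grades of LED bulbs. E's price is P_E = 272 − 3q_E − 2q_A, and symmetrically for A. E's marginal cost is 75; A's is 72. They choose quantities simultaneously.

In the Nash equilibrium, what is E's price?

Firm E's profit: π = q_E(272 − 3q_E − 2q_A) − 75q_E.
∂π/∂q_E = 197 − 6q_E − 2q_A = 0 ⇒ q_E = 197/6 − (1/3)q_A.
Similarly q_A = 100/3 − (1/3)q_E.
Substituting the second reaction function into the first: q_E = 197/6 − (1/3)(100/3 − (1/3)q_E), which gives (8/9)q_E = 391/18 ⇒ q_E = 24.4375.
Then q_A = 100/3 − (1/3)·24.4375 = 25.1875.
P_E = 272 − 3·24.4375 − 2·25.1875 = 148.3125.

148.3125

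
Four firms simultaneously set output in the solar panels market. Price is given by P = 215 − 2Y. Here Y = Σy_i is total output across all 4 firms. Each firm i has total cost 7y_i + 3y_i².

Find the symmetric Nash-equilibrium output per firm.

A representative firm's profit is π_i = y_i(215 − 2Y) − 7y_i − 3y_i², with Y = y_i + Σ_{j≠i} y_j.
First-order condition: 208 − 10y_i − 2Σ_{j≠i} y_j = 0.
With identical firms, set every y_j = y: then 208 − 10y − 6y = 0, i.e. y = 208/16 = 13.

13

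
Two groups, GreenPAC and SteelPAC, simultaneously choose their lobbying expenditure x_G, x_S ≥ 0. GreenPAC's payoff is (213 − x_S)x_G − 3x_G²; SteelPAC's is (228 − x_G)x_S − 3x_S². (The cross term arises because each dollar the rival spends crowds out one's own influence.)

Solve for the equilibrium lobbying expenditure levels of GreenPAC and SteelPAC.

30, 33

Expanding GreenPAC's payoff: 213x_G − x_Sx_G − 3x_G².
∂π/∂x_G = 213 − x_S − 6x_G = 0, so x_G = 35.5 − (1/6)x_S.
Likewise for SteelPAC: x_S = 38 − (1/6)x_G.
Substituting the second reaction function into the first: x_G = 35.5 − (1/6)(38 − (1/6)x_G), which gives (35/36)x_G = 175/6 ⇒ x_G = 30.
Then x_S = 38 − (1/6)·30 = 33.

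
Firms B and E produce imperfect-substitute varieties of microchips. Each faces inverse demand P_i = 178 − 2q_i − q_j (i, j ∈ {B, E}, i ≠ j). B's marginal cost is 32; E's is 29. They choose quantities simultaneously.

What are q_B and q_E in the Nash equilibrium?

29, 30

Firm B's profit: π = q_B(178 − 2q_B − q_E) − 32q_B.
∂π/∂q_B = 146 − 4q_B − q_E = 0 ⇒ q_B = 36.5 − 0.25q_E.
Similarly q_E = 37.25 − 0.25q_B.
Substituting the second reaction function into the first: q_B = 36.5 − 0.25(37.25 − 0.25q_B), which gives 0.9375q_B = 27.1875 ⇒ q_B = 29.
Then q_E = 37.25 − 0.25·29 = 30.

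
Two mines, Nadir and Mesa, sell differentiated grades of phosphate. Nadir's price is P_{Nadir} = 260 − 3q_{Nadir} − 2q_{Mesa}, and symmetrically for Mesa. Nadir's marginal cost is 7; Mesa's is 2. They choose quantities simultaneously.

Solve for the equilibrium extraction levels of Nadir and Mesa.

31.3125, 32.5625

Mine Nadir's profit: π = q_{Nadir}(260 − 3q_{Nadir} − 2q_{Mesa}) − 7q_{Nadir}.
∂π/∂q_{Nadir} = 253 − 6q_{Nadir} − 2q_{Mesa} = 0 ⇒ q_{Nadir} = 253/6 − (1/3)q_{Mesa}.
Similarly q_{Mesa} = 43 − (1/3)q_{Nadir}.
Substituting the second reaction function into the first: q_{Nadir} = 253/6 − (1/3)(43 − (1/3)q_{Nadir}), which gives (8/9)q_{Nadir} = 167/6 ⇒ q_{Nadir} = 31.3125.
Then q_{Mesa} = 43 − (1/3)·31.3125 = 32.5625.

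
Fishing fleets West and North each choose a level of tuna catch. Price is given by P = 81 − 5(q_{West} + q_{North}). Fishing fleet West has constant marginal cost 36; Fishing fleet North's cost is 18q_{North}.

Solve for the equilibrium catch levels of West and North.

Fishing fleet West's profit: π = q_{West}(81 − 5(q_{West} + q_{North})) − 36q_{West}.
∂π/∂q_{West} = 45 − 10q_{West} − 5q_{North} = 0, so q_{West} = 4.5 − 0.5q_{North}.
By the same steps for North: q_{North} = 6.3 − 0.5q_{West}.
Solving the two reaction functions simultaneously: (1 − (−0.5)(−0.5))q_{West} = 4.5 − 0.5·6.3, so 0.75q_{West} = 1.35 and q_{West} = 1.8.
Then q_{North} = 6.3 − 0.5·1.8 = 5.4.

1.8, 5.4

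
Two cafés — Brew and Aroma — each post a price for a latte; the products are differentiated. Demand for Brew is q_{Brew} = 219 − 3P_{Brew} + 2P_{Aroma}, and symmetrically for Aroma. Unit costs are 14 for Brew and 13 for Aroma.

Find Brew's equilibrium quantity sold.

153.1875

Brew's profit: π = (P_{Brew} − 14)(219 − 3P_{Brew} + 2P_{Aroma}).
∂π/∂P_{Brew} = 261 − 6P_{Brew} + 2P_{Aroma} = 0 ⇒ P_{Brew} = 43.5 + (1/3)P_{Aroma}.
Similarly P_{Aroma} = 43 + (1/3)P_{Brew}.
Solving the two reaction functions simultaneously: (1 − (1/3)(1/3))P_{Brew} = 43.5 + (1/3)·43, so (8/9)P_{Brew} = 347/6 and P_{Brew} = 65.0625.
Then P_{Aroma} = 43 + (1/3)·65.0625 = 64.6875.
q_{Brew} = 219 − 3·65.0625 + 2·64.6875 = 153.1875.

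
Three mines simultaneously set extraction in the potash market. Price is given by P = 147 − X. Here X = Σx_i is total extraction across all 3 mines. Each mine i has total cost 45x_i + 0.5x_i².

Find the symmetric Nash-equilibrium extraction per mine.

A representative mine's profit is π_i = x_i(147 − X) − 45x_i − 0.5x_i², with X = x_i + Σ_{j≠i} x_j.
First-order condition: 102 − 3x_i − Σ_{j≠i} x_j = 0.
With identical mines, set every x_j = x: then 102 − 3x − 2x = 0, i.e. x = 102/5 = 20.4.

20.4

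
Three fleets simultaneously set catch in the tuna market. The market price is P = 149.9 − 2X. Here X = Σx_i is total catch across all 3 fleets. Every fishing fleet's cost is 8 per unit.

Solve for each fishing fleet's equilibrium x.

17.7375

A representative fishing fleet's profit is π_i = x_i(149.9 − 2X) − 8x_i, with X = x_i + Σ_{j≠i} x_j.
First-order condition: 141.9 − 4x_i − 2Σ_{j≠i} x_j = 0.
Imposing symmetry (x_j = x for all j) turns Σ_{j≠i} x_j into 2x, so 141.9 = 8x and x = 17.7375.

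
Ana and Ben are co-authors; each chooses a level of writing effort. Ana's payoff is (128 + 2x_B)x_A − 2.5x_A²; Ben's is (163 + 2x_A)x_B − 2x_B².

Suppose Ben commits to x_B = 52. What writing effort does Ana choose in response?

46.4

Expanding Ana's payoff: 128x_A + 2x_Bx_A − 2.5x_A².
∂π/∂x_A = 128 + 2x_B − 5x_A = 0, so x_A = 25.6 + 0.4x_B.
At x_B = 52: x_A = 25.6 + 0.4·52 = 46.4.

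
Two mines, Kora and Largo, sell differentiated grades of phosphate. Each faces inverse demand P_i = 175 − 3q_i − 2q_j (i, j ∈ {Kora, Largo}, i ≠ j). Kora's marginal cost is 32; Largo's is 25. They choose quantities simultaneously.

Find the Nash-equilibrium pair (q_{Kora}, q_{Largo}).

17.4375, 19.1875

Mine Kora's profit: π = q_{Kora}(175 − 3q_{Kora} − 2q_{Largo}) − 32q_{Kora}.
∂π/∂q_{Kora} = 143 − 6q_{Kora} − 2q_{Largo} = 0 ⇒ q_{Kora} = 143/6 − (1/3)q_{Largo}.
Similarly q_{Largo} = 25 − (1/3)q_{Kora}.
Solving the two reaction functions simultaneously: (1 − (−1/3)(−1/3))q_{Kora} = 143/6 − (1/3)·25, so (8/9)q_{Kora} = 15.5 and q_{Kora} = 17.4375.
Then q_{Largo} = 25 − (1/3)·17.4375 = 19.1875.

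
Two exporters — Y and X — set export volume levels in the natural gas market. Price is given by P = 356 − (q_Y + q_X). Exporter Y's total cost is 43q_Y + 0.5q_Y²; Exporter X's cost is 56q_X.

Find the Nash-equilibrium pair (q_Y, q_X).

65.2, 117.4

Exporter Y's profit: π = q_Y(356 − (q_Y + q_X)) − 43q_Y − 0.5q_Y².
∂π/∂q_Y = 313 − 3q_Y − q_X = 0, so q_Y = 313/3 − (1/3)q_X.
For X: ∂π/∂q_X = 300 − 2q_X − q_Y = 0 ⇒ q_X = 150 − 0.5q_Y.
Substituting the second reaction function into the first: q_Y = 313/3 − (1/3)(150 − 0.5q_Y), which gives (5/6)q_Y = 163/3 ⇒ q_Y = 65.2.
Then q_X = 150 − 0.5·65.2 = 117.4.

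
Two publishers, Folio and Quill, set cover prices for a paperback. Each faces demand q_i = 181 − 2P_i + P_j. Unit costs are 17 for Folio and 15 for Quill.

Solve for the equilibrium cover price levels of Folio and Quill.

Folio's profit: π = (P_{Folio} − 17)(181 − 2P_{Folio} + P_{Quill}).
∂π/∂P_{Folio} = 215 − 4P_{Folio} + P_{Quill} = 0 ⇒ P_{Folio} = 53.75 + 0.25P_{Quill}.
Similarly P_{Quill} = 52.75 + 0.25P_{Folio}.
Substituting the second reaction function into the first: P_{Folio} = 53.75 + 0.25(52.75 + 0.25P_{Folio}), which gives 0.9375P_{Folio} = 66.9375 ⇒ P_{Folio} = 71.4.
Then P_{Quill} = 52.75 + 0.25·71.4 = 70.6.

71.4, 70.6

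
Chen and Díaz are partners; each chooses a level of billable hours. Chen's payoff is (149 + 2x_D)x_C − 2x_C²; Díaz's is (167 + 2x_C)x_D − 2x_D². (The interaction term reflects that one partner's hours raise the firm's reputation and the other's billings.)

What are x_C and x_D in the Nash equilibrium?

77.5, 80.5

Expanding Chen's payoff: 149x_C + 2x_Dx_C − 2x_C².
∂π/∂x_C = 149 + 2x_D − 4x_C = 0, so x_C = 37.25 + 0.5x_D.
Likewise for Díaz: x_D = 41.75 + 0.5x_C.
Plugging x_D into Chen's best response: x_C = 37.25 + 0.5(41.75 + 0.5x_C) ⇒ 0.75x_C = 58.125, so x_C = 77.5.
Then x_D = 41.75 + 0.5·77.5 = 80.5.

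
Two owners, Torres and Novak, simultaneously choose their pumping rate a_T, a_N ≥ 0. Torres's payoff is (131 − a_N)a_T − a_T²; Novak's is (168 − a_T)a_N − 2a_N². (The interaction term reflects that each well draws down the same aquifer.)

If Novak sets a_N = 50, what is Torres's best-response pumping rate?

40.5

Expanding Torres's payoff: 131a_T − a_Na_T − a_T².
∂π/∂a_T = 131 − a_N − 2a_T = 0, so a_T = 65.5 − 0.5a_N.
At a_N = 50: a_T = 65.5 − 0.5·50 = 40.5.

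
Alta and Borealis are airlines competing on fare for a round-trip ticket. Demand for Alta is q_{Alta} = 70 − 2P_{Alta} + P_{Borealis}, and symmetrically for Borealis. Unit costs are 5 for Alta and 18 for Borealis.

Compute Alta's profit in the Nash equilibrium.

1095.12

Alta's profit: π = (P_{Alta} − 5)(70 − 2P_{Alta} + P_{Borealis}).
∂π/∂P_{Alta} = 80 − 4P_{Alta} + P_{Borealis} = 0 ⇒ P_{Alta} = 20 + 0.25P_{Borealis}.
Similarly P_{Borealis} = 26.5 + 0.25P_{Alta}.
Solving the two reaction functions simultaneously: (1 − (0.25)(0.25))P_{Alta} = 20 + 0.25·26.5, so 0.9375P_{Alta} = 26.625 and P_{Alta} = 28.4.
Then P_{Borealis} = 26.5 + 0.25·28.4 = 33.6.
q_{Alta} = 70 − 2·28.4 + 33.6 = 46.8.
Profit = (28.4 − 5)·46.8 = 1095.12.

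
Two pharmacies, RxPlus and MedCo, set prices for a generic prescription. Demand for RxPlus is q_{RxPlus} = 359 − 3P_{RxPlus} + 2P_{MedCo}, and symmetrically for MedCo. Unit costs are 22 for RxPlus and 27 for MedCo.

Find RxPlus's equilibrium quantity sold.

RxPlus's profit: π = (P_{RxPlus} − 22)(359 − 3P_{RxPlus} + 2P_{MedCo}).
∂π/∂P_{RxPlus} = 425 − 6P_{RxPlus} + 2P_{MedCo} = 0 ⇒ P_{RxPlus} = 425/6 + (1/3)P_{MedCo}.
Similarly P_{MedCo} = 220/3 + (1/3)P_{RxPlus}.
Substituting the second reaction function into the first: P_{RxPlus} = 425/6 + (1/3)(220/3 + (1/3)P_{RxPlus}), which gives (8/9)P_{RxPlus} = 1715/18 ⇒ P_{RxPlus} = 107.1875.
Then P_{MedCo} = 220/3 + (1/3)·107.1875 = 109.0625.
q_{RxPlus} = 359 − 3·107.1875 + 2·109.0625 = 255.5625.

255.5625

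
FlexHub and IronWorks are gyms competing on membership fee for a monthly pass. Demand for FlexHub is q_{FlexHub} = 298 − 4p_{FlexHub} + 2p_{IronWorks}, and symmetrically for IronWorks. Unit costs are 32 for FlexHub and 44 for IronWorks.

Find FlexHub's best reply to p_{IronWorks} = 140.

88.25

FlexHub's profit: π = (p_{FlexHub} − 32)(298 − 4p_{FlexHub} + 2p_{IronWorks}).
∂π/∂p_{FlexHub} = 426 − 8p_{FlexHub} + 2p_{IronWorks} = 0 ⇒ p_{FlexHub} = 53.25 + 0.25p_{IronWorks}.
At p_{IronWorks} = 140: p_{FlexHub} = 53.25 + 0.25·140 = 88.25.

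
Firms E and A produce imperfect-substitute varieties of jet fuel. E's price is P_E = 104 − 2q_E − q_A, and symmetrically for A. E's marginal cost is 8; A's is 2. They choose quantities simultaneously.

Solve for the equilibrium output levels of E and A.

Firm E's profit: π = q_E(104 − 2q_E − q_A) − 8q_E.
∂π/∂q_E = 96 − 4q_E − q_A = 0 ⇒ q_E = 24 − 0.25q_A.
Similarly q_A = 25.5 − 0.25q_E.
Substituting the second reaction function into the first: q_E = 24 − 0.25(25.5 − 0.25q_E), which gives 0.9375q_E = 17.625 ⇒ q_E = 18.8.
Then q_A = 25.5 − 0.25·18.8 = 20.8.

18.8, 20.8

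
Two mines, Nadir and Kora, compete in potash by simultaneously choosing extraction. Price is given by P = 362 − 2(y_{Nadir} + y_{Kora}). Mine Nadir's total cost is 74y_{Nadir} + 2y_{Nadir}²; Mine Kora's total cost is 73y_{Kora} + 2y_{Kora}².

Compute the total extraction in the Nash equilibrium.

Mine Nadir's profit: π = y_{Nadir}(362 − 2(y_{Nadir} + y_{Kora})) − 74y_{Nadir} − 2y_{Nadir}².
∂π/∂y_{Nadir} = 288 − 8y_{Nadir} − 2y_{Kora} = 0, so y_{Nadir} = 36 − 0.25y_{Kora}.
By the same steps for Kora: y_{Kora} = 36.125 − 0.25y_{Nadir}.
Substituting the second reaction function into the first: y_{Nadir} = 36 − 0.25(36.125 − 0.25y_{Nadir}), which gives 0.9375y_{Nadir} = 863/32 ⇒ y_{Nadir} = 863/30.
Then y_{Kora} = 36.125 − 0.25·(863/30) = 434/15.
Total extraction: 863/30 + 434/15 = 57.7.

57.7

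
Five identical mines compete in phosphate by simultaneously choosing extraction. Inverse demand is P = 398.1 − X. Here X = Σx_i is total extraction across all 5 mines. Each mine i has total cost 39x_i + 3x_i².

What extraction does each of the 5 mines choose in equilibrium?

A representative mine's profit is π_i = x_i(398.1 − X) − 39x_i − 3x_i², with X = x_i + Σ_{j≠i} x_j.
First-order condition: 359.1 − 8x_i − Σ_{j≠i} x_j = 0.
In a symmetric equilibrium every mine chooses the same x, so Σ_{j≠i} x_j = 4x. The condition becomes 359.1 − 12x = 0, giving x = 359.1/12 = 29.925.

29.925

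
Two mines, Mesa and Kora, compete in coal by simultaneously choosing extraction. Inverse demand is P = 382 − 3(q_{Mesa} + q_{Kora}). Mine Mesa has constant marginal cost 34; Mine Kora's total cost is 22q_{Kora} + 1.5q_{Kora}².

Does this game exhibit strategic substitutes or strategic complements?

strategic substitutes

Mine Mesa's profit: π = q_{Mesa}(382 − 3(q_{Mesa} + q_{Kora})) − 34q_{Mesa}.
∂π/∂q_{Mesa} = 348 − 6q_{Mesa} − 3q_{Kora} = 0, so q_{Mesa} = 58 − 0.5q_{Kora}.
The best-response slope dq_{Mesa}/dq_{Kora} = −0.5 < 0: the reaction function is downward-sloping, so the choices are strategic substitutes.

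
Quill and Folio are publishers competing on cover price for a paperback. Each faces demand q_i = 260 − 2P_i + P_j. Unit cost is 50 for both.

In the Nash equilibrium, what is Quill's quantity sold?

140

Quill's profit: π = (P_{Quill} − 50)(260 − 2P_{Quill} + P_{Folio}).
∂π/∂P_{Quill} = 360 − 4P_{Quill} + P_{Folio} = 0 ⇒ P_{Quill} = 90 + 0.25P_{Folio}.
By symmetry P_{Folio} = P_{Quill}; substituting into the reaction function, 0.75P_{Quill} = 90 and P_{Quill} = 120.
q_{Quill} = 260 − 2·120 + 120 = 140.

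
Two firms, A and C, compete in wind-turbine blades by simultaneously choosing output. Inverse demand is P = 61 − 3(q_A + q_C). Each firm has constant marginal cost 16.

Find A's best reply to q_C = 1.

Firm A's profit: π = q_A(61 − 3(q_A + q_C)) − 16q_A.
∂π/∂q_A = 45 − 6q_A − 3q_C = 0, so q_A = 7.5 − 0.5q_C.
At q_C = 1: q_A = 7.5 − 0.5·1 = 7.

7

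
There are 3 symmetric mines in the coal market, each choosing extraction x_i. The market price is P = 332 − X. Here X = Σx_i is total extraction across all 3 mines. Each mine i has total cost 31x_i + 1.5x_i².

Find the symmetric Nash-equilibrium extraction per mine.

A representative mine's profit is π_i = x_i(332 − X) − 31x_i − 1.5x_i², with X = x_i + Σ_{j≠i} x_j.
First-order condition: 301 − 5x_i − Σ_{j≠i} x_j = 0.
With identical mines, set every x_j = x: then 301 − 5x − 2x = 0, i.e. x = 301/7 = 43.

43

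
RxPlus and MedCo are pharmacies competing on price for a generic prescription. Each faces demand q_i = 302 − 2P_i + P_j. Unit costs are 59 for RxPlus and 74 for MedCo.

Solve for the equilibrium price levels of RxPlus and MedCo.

142, 148

RxPlus's profit: π = (P_{RxPlus} − 59)(302 − 2P_{RxPlus} + P_{MedCo}).
∂π/∂P_{RxPlus} = 420 − 4P_{RxPlus} + P_{MedCo} = 0 ⇒ P_{RxPlus} = 105 + 0.25P_{MedCo}.
Similarly P_{MedCo} = 112.5 + 0.25P_{RxPlus}.
Plugging P_{MedCo} into RxPlus's best response: P_{RxPlus} = 105 + 0.25(112.5 + 0.25P_{RxPlus}) ⇒ 0.9375P_{RxPlus} = 133.125, so P_{RxPlus} = 142.
Then P_{MedCo} = 112.5 + 0.25·142 = 148.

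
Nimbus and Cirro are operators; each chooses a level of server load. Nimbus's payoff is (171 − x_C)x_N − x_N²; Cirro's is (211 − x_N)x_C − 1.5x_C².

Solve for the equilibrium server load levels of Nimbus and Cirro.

60.4, 50.2

Expanding Nimbus's payoff: 171x_N − x_Cx_N − x_N².
∂π/∂x_N = 171 − x_C − 2x_N = 0, so x_N = 85.5 − 0.5x_C.
Likewise for Cirro: x_C = 211/3 − (1/3)x_N.
Solving the two reaction functions simultaneously: (1 − (−0.5)(−1/3))x_N = 85.5 − 0.5·(211/3), so (5/6)x_N = 151/3 and x_N = 60.4.
Then x_C = 211/3 − (1/3)·60.4 = 50.2.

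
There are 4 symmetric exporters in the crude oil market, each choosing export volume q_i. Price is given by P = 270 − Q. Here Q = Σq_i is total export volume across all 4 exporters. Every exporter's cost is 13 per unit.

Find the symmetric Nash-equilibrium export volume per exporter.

51.4

A representative exporter's profit is π_i = q_i(270 − Q) − 13q_i, with Q = q_i + Σ_{j≠i} q_j.
First-order condition: 257 − 2q_i − Σ_{j≠i} q_j = 0.
In a symmetric equilibrium every exporter chooses the same q, so Σ_{j≠i} q_j = 3q. The condition becomes 257 − 5q = 0, giving q = 257/5 = 51.4.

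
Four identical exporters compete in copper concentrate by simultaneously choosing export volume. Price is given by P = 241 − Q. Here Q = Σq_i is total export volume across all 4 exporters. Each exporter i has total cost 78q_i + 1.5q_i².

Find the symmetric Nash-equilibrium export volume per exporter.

20.375

A representative exporter's profit is π_i = q_i(241 − Q) − 78q_i − 1.5q_i², with Q = q_i + Σ_{j≠i} q_j.
First-order condition: 163 − 5q_i − Σ_{j≠i} q_j = 0.
In a symmetric equilibrium every exporter chooses the same q, so Σ_{j≠i} q_j = 3q. The condition becomes 163 − 8q = 0, giving q = 163/8 = 20.375.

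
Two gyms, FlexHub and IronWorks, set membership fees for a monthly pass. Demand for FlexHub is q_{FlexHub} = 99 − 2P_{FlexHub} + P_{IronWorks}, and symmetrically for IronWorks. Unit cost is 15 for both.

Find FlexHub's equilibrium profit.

FlexHub's profit: π = (P_{FlexHub} − 15)(99 − 2P_{FlexHub} + P_{IronWorks}).
∂π/∂P_{FlexHub} = 129 − 4P_{FlexHub} + P_{IronWorks} = 0 ⇒ P_{FlexHub} = 32.25 + 0.25P_{IronWorks}.
The game is symmetric, so in equilibrium P_{IronWorks} = P_{FlexHub}: the reaction function gives 0.75P_{FlexHub} = 32.25, hence P_{FlexHub} = 43.
q_{FlexHub} = 99 − 2·43 + 43 = 56.
Profit = (43 − 15)·56 = 1568.

1568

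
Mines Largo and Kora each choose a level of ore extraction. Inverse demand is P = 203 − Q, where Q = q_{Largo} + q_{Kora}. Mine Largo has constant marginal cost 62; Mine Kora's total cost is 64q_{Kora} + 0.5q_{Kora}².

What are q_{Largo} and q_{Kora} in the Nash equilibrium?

56.8, 27.4

Mine Largo's profit: π = q_{Largo}(203 − (q_{Largo} + q_{Kora})) − 62q_{Largo}.
∂π/∂q_{Largo} = 141 − 2q_{Largo} − q_{Kora} = 0, so q_{Largo} = 70.5 − 0.5q_{Kora}.
For Kora: ∂π/∂q_{Kora} = 139 − 3q_{Kora} − q_{Largo} = 0 ⇒ q_{Kora} = 139/3 − (1/3)q_{Largo}.
Solving the two reaction functions simultaneously: (1 − (−0.5)(−1/3))q_{Largo} = 70.5 − 0.5·(139/3), so (5/6)q_{Largo} = 142/3 and q_{Largo} = 56.8.
Then q_{Kora} = 139/3 − (1/3)·56.8 = 27.4.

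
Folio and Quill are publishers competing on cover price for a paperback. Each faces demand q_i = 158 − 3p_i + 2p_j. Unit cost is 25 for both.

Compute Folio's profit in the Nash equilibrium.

3316.6875

Folio's profit: π = (p_{Folio} − 25)(158 − 3p_{Folio} + 2p_{Quill}).
∂π/∂p_{Folio} = 233 − 6p_{Folio} + 2p_{Quill} = 0 ⇒ p_{Folio} = 233/6 + (1/3)p_{Quill}.
Setting p_{Folio} = p_{Quill} in the reaction function: p_{Folio} = 233/6 + (1/3)p_{Folio}, so p_{Folio} = (233/6) / (2/3) = 58.25.
q_{Folio} = 158 − 3·58.25 + 2·58.25 = 99.75.
Profit = (58.25 − 25)·99.75 = 3316.6875.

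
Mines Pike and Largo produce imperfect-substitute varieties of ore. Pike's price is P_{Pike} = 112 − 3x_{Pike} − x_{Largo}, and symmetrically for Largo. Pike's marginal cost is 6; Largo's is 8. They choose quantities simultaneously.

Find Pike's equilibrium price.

Mine Pike's profit: π = x_{Pike}(112 − 3x_{Pike} − x_{Largo}) − 6x_{Pike}.
∂π/∂x_{Pike} = 106 − 6x_{Pike} − x_{Largo} = 0 ⇒ x_{Pike} = 53/3 − (1/6)x_{Largo}.
Similarly x_{Largo} = 52/3 − (1/6)x_{Pike}.
Plugging x_{Largo} into Pike's best response: x_{Pike} = 53/3 − (1/6)(52/3 − (1/6)x_{Pike}) ⇒ (35/36)x_{Pike} = 133/9, so x_{Pike} = 15.2.
Then x_{Largo} = 52/3 − (1/6)·15.2 = 14.8.
P_{Pike} = 112 − 3·15.2 − 14.8 = 51.6.

51.6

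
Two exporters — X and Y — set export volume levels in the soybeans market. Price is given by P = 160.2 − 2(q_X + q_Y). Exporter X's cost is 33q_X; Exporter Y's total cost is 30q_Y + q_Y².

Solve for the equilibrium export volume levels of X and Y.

25.14, 13.32

Exporter X's profit: π = q_X(160.2 − 2(q_X + q_Y)) − 33q_X.
∂π/∂q_X = 127.2 − 4q_X − 2q_Y = 0, so q_X = 31.8 − 0.5q_Y.
For Y: ∂π/∂q_Y = 130.2 − 6q_Y − 2q_X = 0 ⇒ q_Y = 21.7 − (1/3)q_X.
Plugging q_Y into X's best response: q_X = 31.8 − 0.5(21.7 − (1/3)q_X) ⇒ (5/6)q_X = 20.95, so q_X = 25.14.
Then q_Y = 21.7 − (1/3)·25.14 = 13.32.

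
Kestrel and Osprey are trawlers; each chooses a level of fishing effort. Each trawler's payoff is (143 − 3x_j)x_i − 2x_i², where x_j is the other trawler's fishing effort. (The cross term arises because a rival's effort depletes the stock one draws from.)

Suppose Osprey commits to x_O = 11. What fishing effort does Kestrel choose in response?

27.5

Kestrel's payoff is (143 − 3x_O)x_K − 2x_K².
∂π/∂x_K = 143 − 3x_O − 4x_K = 0, so x_K = 35.75 − 0.75x_O.
At x_O = 11: x_K = 35.75 − 0.75·11 = 27.5.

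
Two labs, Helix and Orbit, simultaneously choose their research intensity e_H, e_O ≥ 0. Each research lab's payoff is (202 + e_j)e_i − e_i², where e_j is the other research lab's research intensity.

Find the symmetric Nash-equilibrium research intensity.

202

Helix's payoff is (202 + e_O)e_H − e_H².
∂π/∂e_H = 202 + e_O − 2e_H = 0, so e_H = 101 + 0.5e_O.
The game is symmetric, so in equilibrium e_O = e_H: the reaction function gives 0.5e_H = 101, hence e_H = 202.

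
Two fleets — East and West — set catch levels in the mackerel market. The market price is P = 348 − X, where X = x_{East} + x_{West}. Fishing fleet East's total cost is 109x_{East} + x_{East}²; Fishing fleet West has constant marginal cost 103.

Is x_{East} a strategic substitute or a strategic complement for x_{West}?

Fishing fleet East's profit: π = x_{East}(348 − (x_{East} + x_{West})) − 109x_{East} − x_{East}².
∂π/∂x_{East} = 239 − 4x_{East} − x_{West} = 0, so x_{East} = 59.75 − 0.25x_{West}.
The best-response slope dx_{East}/dx_{West} = −0.25 < 0: the reaction function is downward-sloping, so the choices are strategic substitutes.

strategic substitutes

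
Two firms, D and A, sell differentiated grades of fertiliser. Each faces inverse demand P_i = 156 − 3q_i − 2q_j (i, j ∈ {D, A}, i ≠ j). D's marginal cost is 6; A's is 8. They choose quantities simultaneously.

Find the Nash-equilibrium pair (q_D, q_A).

18.875, 18.375

Firm D's profit: π = q_D(156 − 3q_D − 2q_A) − 6q_D.
∂π/∂q_D = 150 − 6q_D − 2q_A = 0 ⇒ q_D = 25 − (1/3)q_A.
Similarly q_A = 74/3 − (1/3)q_D.
Solving the two reaction functions simultaneously: (1 − (−1/3)(−1/3))q_D = 25 − (1/3)·(74/3), so (8/9)q_D = 151/9 and q_D = 18.875.
Then q_A = 74/3 − (1/3)·18.875 = 18.375.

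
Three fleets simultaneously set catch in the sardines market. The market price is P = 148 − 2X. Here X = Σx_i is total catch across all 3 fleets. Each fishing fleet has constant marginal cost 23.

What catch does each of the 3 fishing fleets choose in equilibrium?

A representative fishing fleet's profit is π_i = x_i(148 − 2X) − 23x_i, with X = x_i + Σ_{j≠i} x_j.
First-order condition: 125 − 4x_i − 2Σ_{j≠i} x_j = 0.
With identical fishing fleets, set every x_j = x: then 125 − 4x − 4x = 0, i.e. x = 125/8 = 15.625.

15.625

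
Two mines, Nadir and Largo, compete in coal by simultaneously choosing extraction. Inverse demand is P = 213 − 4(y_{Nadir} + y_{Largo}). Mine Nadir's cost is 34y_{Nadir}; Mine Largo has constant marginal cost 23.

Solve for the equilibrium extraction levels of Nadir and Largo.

Mine Nadir's profit: π = y_{Nadir}(213 − 4(y_{Nadir} + y_{Largo})) − 34y_{Nadir}.
∂π/∂y_{Nadir} = 179 − 8y_{Nadir} − 4y_{Largo} = 0, so y_{Nadir} = 22.375 − 0.5y_{Largo}.
By the same steps for Largo: y_{Largo} = 23.75 − 0.5y_{Nadir}.
Plugging y_{Largo} into Nadir's best response: y_{Nadir} = 22.375 − 0.5(23.75 − 0.5y_{Nadir}) ⇒ 0.75y_{Nadir} = 10.5, so y_{Nadir} = 14.
Then y_{Largo} = 23.75 − 0.5·14 = 16.75.

14, 16.75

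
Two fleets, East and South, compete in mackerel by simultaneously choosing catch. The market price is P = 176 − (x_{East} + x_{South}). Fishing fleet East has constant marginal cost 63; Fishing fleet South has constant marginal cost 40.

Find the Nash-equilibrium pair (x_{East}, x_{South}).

30, 53

Fishing fleet East's profit: π = x_{East}(176 − (x_{East} + x_{South})) − 63x_{East}.
∂π/∂x_{East} = 113 − 2x_{East} − x_{South} = 0, so x_{East} = 56.5 − 0.5x_{South}.
By the same steps for South: x_{South} = 68 − 0.5x_{East}.
Substituting the second reaction function into the first: x_{East} = 56.5 − 0.5(68 − 0.5x_{East}), which gives 0.75x_{East} = 22.5 ⇒ x_{East} = 30.
Then x_{South} = 68 − 0.5·30 = 53.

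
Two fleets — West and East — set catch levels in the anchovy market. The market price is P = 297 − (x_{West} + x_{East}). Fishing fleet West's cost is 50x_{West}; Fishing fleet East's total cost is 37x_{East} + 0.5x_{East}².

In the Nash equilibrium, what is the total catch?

150.8

Fishing fleet West's profit: π = x_{West}(297 − (x_{West} + x_{East})) − 50x_{West}.
∂π/∂x_{West} = 247 − 2x_{West} − x_{East} = 0, so x_{West} = 123.5 − 0.5x_{East}.
For East: ∂π/∂x_{East} = 260 − 3x_{East} − x_{West} = 0 ⇒ x_{East} = 260/3 − (1/3)x_{West}.
Plugging x_{East} into West's best response: x_{West} = 123.5 − 0.5(260/3 − (1/3)x_{West}) ⇒ (5/6)x_{West} = 481/6, so x_{West} = 96.2.
Then x_{East} = 260/3 − (1/3)·96.2 = 54.6.
Total catch: 96.2 + 54.6 = 150.8.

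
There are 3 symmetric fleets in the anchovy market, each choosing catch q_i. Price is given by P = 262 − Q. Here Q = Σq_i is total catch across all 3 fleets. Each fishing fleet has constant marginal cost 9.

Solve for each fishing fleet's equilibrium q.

A representative fishing fleet's profit is π_i = q_i(262 − Q) − 9q_i, with Q = q_i + Σ_{j≠i} q_j.
First-order condition: 253 − 2q_i − Σ_{j≠i} q_j = 0.
Imposing symmetry (q_j = q for all j) turns Σ_{j≠i} q_j into 2q, so 253 = 4q and q = 63.25.

63.25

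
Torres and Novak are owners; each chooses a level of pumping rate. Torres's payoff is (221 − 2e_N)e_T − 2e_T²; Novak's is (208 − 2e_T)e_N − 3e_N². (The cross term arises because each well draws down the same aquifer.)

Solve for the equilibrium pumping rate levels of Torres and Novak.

45.5, 19.5

Expanding Torres's payoff: 221e_T − 2e_Ne_T − 2e_T².
∂π/∂e_T = 221 − 2e_N − 4e_T = 0, so e_T = 55.25 − 0.5e_N.
Likewise for Novak: e_N = 104/3 − (1/3)e_T.
Plugging e_N into Torres's best response: e_T = 55.25 − 0.5(104/3 − (1/3)e_T) ⇒ (5/6)e_T = 455/12, so e_T = 45.5.
Then e_N = 104/3 − (1/3)·45.5 = 19.5.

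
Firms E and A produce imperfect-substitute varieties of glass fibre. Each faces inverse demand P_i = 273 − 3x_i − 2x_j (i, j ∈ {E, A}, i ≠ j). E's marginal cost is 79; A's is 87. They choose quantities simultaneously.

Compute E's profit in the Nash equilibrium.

Firm E's profit: π = x_E(273 − 3x_E − 2x_A) − 79x_E.
∂π/∂x_E = 194 − 6x_E − 2x_A = 0 ⇒ x_E = 97/3 − (1/3)x_A.
Similarly x_A = 31 − (1/3)x_E.
Substituting the second reaction function into the first: x_E = 97/3 − (1/3)(31 − (1/3)x_E), which gives (8/9)x_E = 22 ⇒ x_E = 24.75.
Then x_A = 31 − (1/3)·24.75 = 22.75.
P_E = 273 − 3·24.75 − 2·22.75 = 153.25.
Profit = (153.25 − 79)·24.75 = 1837.6875.

1837.6875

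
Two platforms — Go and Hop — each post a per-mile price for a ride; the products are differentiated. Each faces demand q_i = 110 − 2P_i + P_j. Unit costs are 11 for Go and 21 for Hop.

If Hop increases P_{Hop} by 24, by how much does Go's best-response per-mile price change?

6

Go's profit: π = (P_{Go} − 11)(110 − 2P_{Go} + P_{Hop}).
∂π/∂P_{Go} = 132 − 4P_{Go} + P_{Hop} = 0 ⇒ P_{Go} = 33 + 0.25P_{Hop}.
The reaction-function slope is 0.25, so a 24-unit rise in P_{Hop} moves P_{Go} by 0.25 × 24 = 6. Go's best response rises — the actions are strategic complements.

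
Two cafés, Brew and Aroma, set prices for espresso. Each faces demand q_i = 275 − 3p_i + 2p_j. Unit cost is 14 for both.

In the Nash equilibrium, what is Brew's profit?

12772.6875

Brew's profit: π = (p_{Brew} − 14)(275 − 3p_{Brew} + 2p_{Aroma}).
∂π/∂p_{Brew} = 317 − 6p_{Brew} + 2p_{Aroma} = 0 ⇒ p_{Brew} = 317/6 + (1/3)p_{Aroma}.
Setting p_{Brew} = p_{Aroma} in the reaction function: p_{Brew} = 317/6 + (1/3)p_{Brew}, so p_{Brew} = (317/6) / (2/3) = 79.25.
q_{Brew} = 275 − 3·79.25 + 2·79.25 = 195.75.
Profit = (79.25 − 14)·195.75 = 12772.6875.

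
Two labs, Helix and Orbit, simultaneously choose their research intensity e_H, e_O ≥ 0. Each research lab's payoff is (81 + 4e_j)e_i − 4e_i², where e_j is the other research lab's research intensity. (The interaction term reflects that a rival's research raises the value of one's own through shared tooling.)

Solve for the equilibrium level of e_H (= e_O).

20.25

Helix's payoff is (81 + 4e_O)e_H − 4e_H².
∂π/∂e_H = 81 + 4e_O − 8e_H = 0, so e_H = 10.125 + 0.5e_O.
The game is symmetric, so in equilibrium e_O = e_H: the reaction function gives 0.5e_H = 10.125, hence e_H = 20.25.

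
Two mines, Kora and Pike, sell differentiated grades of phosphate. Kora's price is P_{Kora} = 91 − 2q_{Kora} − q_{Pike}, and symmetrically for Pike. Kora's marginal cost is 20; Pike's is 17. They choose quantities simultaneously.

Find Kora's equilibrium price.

Mine Kora's profit: π = q_{Kora}(91 − 2q_{Kora} − q_{Pike}) − 20q_{Kora}.
∂π/∂q_{Kora} = 71 − 4q_{Kora} − q_{Pike} = 0 ⇒ q_{Kora} = 17.75 − 0.25q_{Pike}.
Similarly q_{Pike} = 18.5 − 0.25q_{Kora}.
Substituting the second reaction function into the first: q_{Kora} = 17.75 − 0.25(18.5 − 0.25q_{Kora}), which gives 0.9375q_{Kora} = 13.125 ⇒ q_{Kora} = 14.
Then q_{Pike} = 18.5 − 0.25·14 = 15.
P_{Kora} = 91 − 2·14 − 15 = 48.

48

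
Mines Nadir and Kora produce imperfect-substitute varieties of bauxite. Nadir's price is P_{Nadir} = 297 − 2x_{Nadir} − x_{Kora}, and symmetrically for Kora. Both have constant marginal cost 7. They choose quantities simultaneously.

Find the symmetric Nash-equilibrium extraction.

Mine Nadir's profit: π = x_{Nadir}(297 − 2x_{Nadir} − x_{Kora}) − 7x_{Nadir}.
∂π/∂x_{Nadir} = 290 − 4x_{Nadir} − x_{Kora} = 0 ⇒ x_{Nadir} = 72.5 − 0.25x_{Kora}.
By symmetry x_{Kora} = x_{Nadir}; substituting into the reaction function, 1.25x_{Nadir} = 72.5 and x_{Nadir} = 58.

58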